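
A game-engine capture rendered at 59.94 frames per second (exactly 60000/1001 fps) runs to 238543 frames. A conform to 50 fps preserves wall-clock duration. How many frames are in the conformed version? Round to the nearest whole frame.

Frames at target rate = 238543 × (50) / (60000/1001) = 238781543/1200 ≈ 198984.619.
Nearest whole frame: 198985.

198985 frames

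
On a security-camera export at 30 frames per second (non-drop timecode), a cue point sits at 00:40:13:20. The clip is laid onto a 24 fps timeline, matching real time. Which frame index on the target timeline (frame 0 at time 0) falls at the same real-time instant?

frame 57928

Source frame index: (0×3600 + 40×60 + 13) × 30 + 20 = 72410.
Real time: 72410 / (30) = 7241/3 s.
Target frame: (7241/3) × (24) = 57928.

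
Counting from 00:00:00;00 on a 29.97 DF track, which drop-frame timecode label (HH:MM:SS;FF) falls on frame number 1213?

00:00:40;13

Each 10-minute DF block holds 10 × 60 × 30 − 9 × 2 = 17982 frames. 1213 ÷ 17982 → 0 full blocks, remainder 1213.
Within the partial block the first minute is 1800 frames and each further minute 1798, so 0 further minute boundaries passed. Total skipped labels = 18 × 0 + 2 × 0 = 0.
Non-drop label index = 1213 + 0 = 1213; at 30 labels/s that is 00:00:40:13, i.e. DF 00:00:40;13.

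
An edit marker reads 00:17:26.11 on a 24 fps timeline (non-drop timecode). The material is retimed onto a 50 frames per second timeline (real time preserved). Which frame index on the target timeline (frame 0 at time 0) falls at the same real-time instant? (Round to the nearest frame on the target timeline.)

frame 52323

Source frame index: (0×3600 + 17×60 + 26) × 24 + 11 = 25115.
Real time: 25115 / (24) = 25115/24 s.
Target frame: (25115/24) × (50) = 627875/12 ≈ 52322.917 → 52323.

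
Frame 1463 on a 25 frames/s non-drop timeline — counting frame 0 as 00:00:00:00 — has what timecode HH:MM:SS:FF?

1463 ÷ 25 = 58 full seconds, remainder 13 frames.
58 s = 0 h 0 min 58 s.
Timecode: 00:00:58:13.

00:00:58:13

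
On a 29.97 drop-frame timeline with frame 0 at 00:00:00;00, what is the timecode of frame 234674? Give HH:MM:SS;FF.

02:10:30;08

Ten DF minutes hold 17982 frames, so frame 234674 lies in block 13 (frames 233766–251747) with 908 frames into that block.
The block's first minute is 1800 frames and the rest 1798 each; 908 frames reaches minute 0, so 13 × 18 + 0 × 2 = 234 labels have been skipped so far.
Adding those back, label number 234674 + 234 = 234908 at 30 labels/s is 7830 s + 8 f = 2 h 10 min 30 s frame 8, i.e. 02:10:30;08.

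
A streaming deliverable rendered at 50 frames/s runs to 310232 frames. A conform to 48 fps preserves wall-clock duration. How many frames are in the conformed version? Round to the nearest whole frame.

Frames at target rate = 310232 × (48) / (50) = 7445568/25 ≈ 297822.720.
Nearest whole frame: 297823.

297823 frames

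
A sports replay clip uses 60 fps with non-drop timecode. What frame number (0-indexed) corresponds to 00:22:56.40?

Total seconds to the label: (0 × 3600 + 22 × 60 + 56) = 1376.
Frame index = 1376 × 60 + 40 = 82600.

82600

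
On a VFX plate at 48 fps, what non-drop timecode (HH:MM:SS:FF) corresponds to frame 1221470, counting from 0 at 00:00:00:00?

1221470 ÷ 48 = 25447 full seconds, remainder 14 frames.
25447 s = 7 h 4 min 7 s.
Timecode: 07:04:07:14.

07:04:07:14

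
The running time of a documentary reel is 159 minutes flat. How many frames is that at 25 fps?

238500 frames

159 min = 9540 s.
Frames = 9540 × 25 = 238500.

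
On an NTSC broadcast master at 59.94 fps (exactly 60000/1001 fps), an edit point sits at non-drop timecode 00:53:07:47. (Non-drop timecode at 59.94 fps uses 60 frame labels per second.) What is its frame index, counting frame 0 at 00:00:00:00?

frame 191267

Total seconds to the label: (0 × 3600 + 53 × 60 + 7) = 3187.
Frame index = 3187 × 60 + 47 = 191267.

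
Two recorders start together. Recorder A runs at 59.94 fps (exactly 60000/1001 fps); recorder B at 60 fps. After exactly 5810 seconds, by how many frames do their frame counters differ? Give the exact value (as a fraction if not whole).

A emits 60000/1001 × 5810 = 49800000/143 frames; B emits 60 × 5810 = 348600.
Difference = 49800/143 frames (≈ 348.2517); B is ahead of A.

49800/143 frames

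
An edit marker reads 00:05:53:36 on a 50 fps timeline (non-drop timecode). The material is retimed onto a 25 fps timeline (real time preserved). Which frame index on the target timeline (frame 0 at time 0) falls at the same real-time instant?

frame 8843

Source frame index: (0×3600 + 5×60 + 53) × 50 + 36 = 17686.
Real time: 17686 / (50) = 8843/25 s.
Target frame: (8843/25) × (25) = 8843.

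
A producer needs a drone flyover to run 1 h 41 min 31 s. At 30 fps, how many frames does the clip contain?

182730 frames

1 h 41 min 31 s = 6091 s.
Frames = 6091 × 30 = 182730.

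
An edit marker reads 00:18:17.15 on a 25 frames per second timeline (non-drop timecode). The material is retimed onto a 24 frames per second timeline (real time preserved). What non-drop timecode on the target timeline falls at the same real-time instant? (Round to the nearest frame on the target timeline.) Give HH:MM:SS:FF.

Source frame index: (0×3600 + 18×60 + 17) × 25 + 15 = 27440.
Real time: 27440 / (25) = 5488/5 s.
Target frame: (5488/5) × (24) = 131712/5 ≈ 26342.400 → 26342.
At 24 labels/s: frame 26342 → 00:18:17:14.

00:18:17:14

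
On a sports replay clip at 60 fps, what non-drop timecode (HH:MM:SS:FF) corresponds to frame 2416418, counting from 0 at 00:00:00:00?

11:11:13:38

2416418 ÷ 60 = 40273 full seconds, remainder 38 frames.
40273 s = 11 h 11 min 13 s.
Timecode: 11:11:13:38.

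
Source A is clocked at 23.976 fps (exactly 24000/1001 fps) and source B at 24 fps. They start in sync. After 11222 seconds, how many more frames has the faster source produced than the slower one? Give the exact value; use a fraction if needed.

A emits 24000/1001 × 11222 = 269328000/1001 frames; B emits 24 × 11222 = 269328.
Difference = 269328/1001 frames (≈ 269.0589); B is ahead of A.

269328/1001 frames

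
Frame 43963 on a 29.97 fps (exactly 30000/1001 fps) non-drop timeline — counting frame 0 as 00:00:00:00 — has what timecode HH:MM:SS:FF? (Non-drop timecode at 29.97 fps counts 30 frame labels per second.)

43963 ÷ 30 = 1465 full seconds, remainder 13 frames.
1465 s = 0 h 24 min 25 s.
Timecode: 00:24:25:13.

00:24:25:13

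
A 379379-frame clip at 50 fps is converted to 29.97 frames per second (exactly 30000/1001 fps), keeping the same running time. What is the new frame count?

Target frames = source frames × (target rate / source rate) = 379379 × (30000/1001)/(50) = 379379 × 600/1001 = 227400.

227400 frames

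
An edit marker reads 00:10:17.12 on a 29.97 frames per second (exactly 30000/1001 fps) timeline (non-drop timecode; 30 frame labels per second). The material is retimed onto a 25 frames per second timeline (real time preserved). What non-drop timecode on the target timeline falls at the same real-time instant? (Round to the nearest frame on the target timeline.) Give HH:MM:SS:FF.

00:10:18:00

Source frame index: (0×3600 + 10×60 + 17) × 30 + 12 = 18522.
Real time: 18522 / (30000/1001) = 3090087/5000 s.
Target frame: (3090087/5000) × (25) = 3090087/200 ≈ 15450.435 → 15450.
At 25 labels/s: frame 15450 → 00:10:18:00.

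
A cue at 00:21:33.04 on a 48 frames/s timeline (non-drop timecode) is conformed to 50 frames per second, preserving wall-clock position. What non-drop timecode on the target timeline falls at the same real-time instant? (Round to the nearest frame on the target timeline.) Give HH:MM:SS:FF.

Source frame index: (0×3600 + 21×60 + 33) × 48 + 4 = 62068.
Real time: 62068 / (48) = 15517/12 s.
Target frame: (15517/12) × (50) = 387925/6 ≈ 64654.167 → 64654.
At 50 labels/s: frame 64654 → 00:21:33:04.

00:21:33:04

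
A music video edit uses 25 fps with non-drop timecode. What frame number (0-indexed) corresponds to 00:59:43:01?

89576

Total seconds to the label: (0 × 3600 + 59 × 60 + 43) = 3583.
Frame index = 3583 × 25 + 1 = 89576.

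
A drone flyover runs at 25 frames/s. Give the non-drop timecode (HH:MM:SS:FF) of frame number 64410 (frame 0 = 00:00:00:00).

00:42:56:10

64410 ÷ 25 = 2576 full seconds, remainder 10 frames.
2576 s = 0 h 42 min 56 s.
Timecode: 00:42:56:10.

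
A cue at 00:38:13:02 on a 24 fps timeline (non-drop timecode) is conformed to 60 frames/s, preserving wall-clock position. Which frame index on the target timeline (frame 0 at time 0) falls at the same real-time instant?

Source frame index: (0×3600 + 38×60 + 13) × 24 + 2 = 55034.
Real time: 55034 / (24) = 27517/12 s.
Target frame: (27517/12) × (60) = 137585.

frame 137585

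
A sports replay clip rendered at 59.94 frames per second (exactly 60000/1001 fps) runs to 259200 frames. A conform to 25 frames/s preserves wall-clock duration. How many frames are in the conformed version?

108108 frames

Target frames = source frames × (target rate / source rate) = 259200 × (25)/(60000/1001) = 259200 × 1001/2400 = 108108.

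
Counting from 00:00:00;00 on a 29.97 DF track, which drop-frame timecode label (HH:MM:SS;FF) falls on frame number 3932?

00:02:11;06

Each 10-minute DF block holds 10 × 60 × 30 − 9 × 2 = 17982 frames. 3932 ÷ 17982 → 0 full blocks, remainder 3932.
Within the partial block the first minute is 1800 frames and each further minute 1798, so 2 further minute boundaries passed. Total skipped labels = 18 × 0 + 2 × 2 = 4.
Non-drop label index = 3932 + 4 = 3936; at 30 labels/s that is 00:02:11:06, i.e. DF 00:02:11;06.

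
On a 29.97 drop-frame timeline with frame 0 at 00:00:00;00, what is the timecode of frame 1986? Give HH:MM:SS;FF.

00:01:06;08

Ten DF minutes hold 17982 frames, so frame 1986 lies in block 0 (frames 0–17981) with 1986 frames into that block.
The block's first minute is 1800 frames and the rest 1798 each; 1986 frames reaches minute 1, so 0 × 18 + 1 × 2 = 2 labels have been skipped so far.
Adding those back, label number 1986 + 2 = 1988 at 30 labels/s is 66 s + 8 f = 0 h 1 min 6 s frame 8, i.e. 00:01:06;08.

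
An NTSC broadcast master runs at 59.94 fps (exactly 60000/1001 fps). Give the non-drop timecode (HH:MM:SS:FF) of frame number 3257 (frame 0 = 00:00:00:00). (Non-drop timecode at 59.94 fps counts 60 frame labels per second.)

00:00:54:17

3257 ÷ 60 = 54 full seconds, remainder 17 frames.
54 s = 0 h 0 min 54 s.
Timecode: 00:00:54:17.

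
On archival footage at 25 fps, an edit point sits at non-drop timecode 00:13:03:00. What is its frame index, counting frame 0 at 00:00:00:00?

frame 19575

Total seconds to the label: (0 × 3600 + 13 × 60 + 3) = 783.
Frame index = 783 × 25 + 0 = 19575.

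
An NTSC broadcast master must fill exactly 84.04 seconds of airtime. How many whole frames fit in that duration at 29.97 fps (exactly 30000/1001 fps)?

Frames = 84.04 × 30000/1001 = 229200/91 ≈ 2518.6813.
Complete frames: 2518.

2518 frames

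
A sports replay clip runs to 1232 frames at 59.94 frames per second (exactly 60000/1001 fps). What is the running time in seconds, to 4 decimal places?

20.5539 seconds

Running time = 1232 × 1001/60000 = 77077/3750 s ≈ 20.5539 s.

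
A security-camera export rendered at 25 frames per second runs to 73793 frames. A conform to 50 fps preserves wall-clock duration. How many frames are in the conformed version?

147586 frames

Target frames = source frames × (target rate / source rate) = 73793 × (50)/(25) = 73793 × 2 = 147586.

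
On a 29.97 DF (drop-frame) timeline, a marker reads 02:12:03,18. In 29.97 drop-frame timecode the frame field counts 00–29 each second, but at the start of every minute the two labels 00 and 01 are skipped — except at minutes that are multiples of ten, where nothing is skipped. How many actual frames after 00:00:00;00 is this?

237470

Complete 10-minute blocks: 13, each 17982 frames → 233766.
Remaining 2 whole minutes in the current block: 1800 + 1 × 1798 = 3598 frames.
Within the current minute: 3 × 30 + 18 − 2 = 106 (labels ;00/;01 skipped at this minute). Total = 233766 + 3598 + 106 = 237470.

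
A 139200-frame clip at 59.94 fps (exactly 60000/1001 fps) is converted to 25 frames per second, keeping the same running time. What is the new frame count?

58058 frames

Target frames = source frames × (target rate / source rate) = 139200 × (25)/(60000/1001) = 139200 × 1001/2400 = 58058.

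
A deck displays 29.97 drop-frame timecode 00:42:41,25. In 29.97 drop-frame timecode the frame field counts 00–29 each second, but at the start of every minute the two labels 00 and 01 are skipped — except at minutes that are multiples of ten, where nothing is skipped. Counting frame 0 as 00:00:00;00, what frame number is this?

76779

As if non-drop at 30 labels/s: (0 × 3600 + 42 × 60 + 41) × 30 + 25 = 76855.
Minute boundaries passed: 42; those not divisible by 10: 42 − 4 = 38; dropped labels = 2 × 38 = 76.
Actual frame index = 76855 − 76 = 76779.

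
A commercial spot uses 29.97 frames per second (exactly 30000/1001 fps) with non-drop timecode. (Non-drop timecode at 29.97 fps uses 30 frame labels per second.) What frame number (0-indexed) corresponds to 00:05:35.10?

frame 10060

Total seconds to the label: (0 × 3600 + 5 × 60 + 35) = 335.
Frame index = 335 × 30 + 10 = 10060.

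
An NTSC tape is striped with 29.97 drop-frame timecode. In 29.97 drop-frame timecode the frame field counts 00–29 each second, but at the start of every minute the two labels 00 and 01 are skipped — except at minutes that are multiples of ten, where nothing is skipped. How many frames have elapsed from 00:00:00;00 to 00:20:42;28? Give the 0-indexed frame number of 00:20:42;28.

As if non-drop at 30 labels/s: (0 × 3600 + 20 × 60 + 42) × 30 + 28 = 37288.
Minute boundaries passed: 20; those not divisible by 10: 20 − 2 = 18; dropped labels = 2 × 18 = 36.
Actual frame index = 37288 − 36 = 37252.

37252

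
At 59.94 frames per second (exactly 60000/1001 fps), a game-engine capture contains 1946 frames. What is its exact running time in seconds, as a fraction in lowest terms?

Running time = 1946 ÷ (60000/1001) = 1946 × 1001/60000 = 973973/30000 s.

973973/30000 seconds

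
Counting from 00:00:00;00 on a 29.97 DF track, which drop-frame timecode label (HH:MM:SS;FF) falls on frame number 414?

00:00:13;24

Ten DF minutes hold 17982 frames, so frame 414 lies in block 0 (frames 0–17981) with 414 frames into that block.
The block's first minute is 1800 frames and the rest 1798 each; 414 frames reaches minute 0, so 0 × 18 + 0 × 2 = 0 labels have been skipped so far.
Adding those back, label number 414 + 0 = 414 at 30 labels/s is 13 s + 24 f = 0 h 0 min 13 s frame 24, i.e. 00:00:13;24.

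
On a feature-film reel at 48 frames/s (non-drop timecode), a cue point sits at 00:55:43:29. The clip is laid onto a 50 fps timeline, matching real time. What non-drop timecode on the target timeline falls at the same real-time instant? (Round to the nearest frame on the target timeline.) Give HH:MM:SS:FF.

Source frame index: (0×3600 + 55×60 + 43) × 48 + 29 = 160493.
Real time: 160493 / (48) = 160493/48 s.
Target frame: (160493/48) × (50) = 4012325/24 ≈ 167180.208 → 167180.
At 50 labels/s: frame 167180 → 00:55:43:30.

00:55:43:30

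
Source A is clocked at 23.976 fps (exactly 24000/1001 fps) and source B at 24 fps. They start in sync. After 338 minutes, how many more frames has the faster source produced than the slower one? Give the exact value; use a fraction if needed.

338 min = 20280 s.
A emits 24000/1001 × 20280 = 37440000/77 frames; B emits 24 × 20280 = 486720.
Difference = 37440/77 frames (≈ 486.2338); B is ahead of A.

37440/77 frames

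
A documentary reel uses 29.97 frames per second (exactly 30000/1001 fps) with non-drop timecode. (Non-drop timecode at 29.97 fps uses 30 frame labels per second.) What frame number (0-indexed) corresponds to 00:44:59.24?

Total seconds to the label: (0 × 3600 + 44 × 60 + 59) = 2699.
Frame index = 2699 × 30 + 24 = 80994.

frame 80994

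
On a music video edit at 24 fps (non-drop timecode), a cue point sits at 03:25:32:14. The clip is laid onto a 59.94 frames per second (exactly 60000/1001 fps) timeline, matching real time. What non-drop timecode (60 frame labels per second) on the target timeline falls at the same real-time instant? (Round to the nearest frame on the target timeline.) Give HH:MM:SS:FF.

Source frame index: (3×3600 + 25×60 + 32) × 24 + 14 = 295982.
Real time: 295982 / (24) = 147991/12 s.
Target frame: (147991/12) × (60000/1001) = 739955000/1001 ≈ 739215.784 → 739216.
At 60 labels/s: frame 739216 → 03:25:20:16.

03:25:20:16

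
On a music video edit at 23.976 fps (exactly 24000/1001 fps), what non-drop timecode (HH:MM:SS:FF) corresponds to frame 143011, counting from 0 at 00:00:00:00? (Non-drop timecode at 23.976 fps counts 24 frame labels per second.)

143011 ÷ 24 = 5958 full seconds, remainder 19 frames.
5958 s = 1 h 39 min 18 s.
Timecode: 01:39:18:19.

01:39:18:19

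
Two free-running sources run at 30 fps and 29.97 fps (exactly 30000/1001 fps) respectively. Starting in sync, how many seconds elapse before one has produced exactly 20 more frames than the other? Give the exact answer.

The gap grows by |30000/1001 − 30| = 30/1001 frames per second.
Time for a 20-frame gap: 20 ÷ (30/1001) = 2002/3 s.

2002/3 seconds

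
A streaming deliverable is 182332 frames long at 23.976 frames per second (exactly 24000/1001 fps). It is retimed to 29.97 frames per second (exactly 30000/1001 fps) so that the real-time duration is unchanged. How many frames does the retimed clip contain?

227915 frames

Target frames = source frames × (target rate / source rate) = 182332 × (30000/1001)/(24000/1001) = 182332 × 5/4 = 227915.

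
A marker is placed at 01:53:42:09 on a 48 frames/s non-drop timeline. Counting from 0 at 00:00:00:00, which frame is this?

Total seconds to the label: (1 × 3600 + 53 × 60 + 42) = 6822.
Frame index = 6822 × 48 + 9 = 327465.

frame 327465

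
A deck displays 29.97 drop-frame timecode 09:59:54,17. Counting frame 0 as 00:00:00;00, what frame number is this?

1078757

Complete 10-minute blocks: 59, each 17982 frames → 1060938.
Remaining 9 whole minutes in the current block: 1800 + 8 × 1798 = 16184 frames.
Within the current minute: 54 × 30 + 17 − 2 = 1635 (labels ;00/;01 skipped at this minute). Total = 1060938 + 16184 + 1635 = 1078757.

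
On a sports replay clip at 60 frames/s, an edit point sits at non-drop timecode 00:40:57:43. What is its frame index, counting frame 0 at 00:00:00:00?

Total seconds to the label: (0 × 3600 + 40 × 60 + 57) = 2457.
Frame index = 2457 × 60 + 43 = 147463.

147463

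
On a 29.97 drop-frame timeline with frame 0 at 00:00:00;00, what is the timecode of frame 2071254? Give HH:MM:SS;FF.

Ten DF minutes hold 17982 frames, so frame 2071254 lies in block 115 (frames 2067930–2085911) with 3324 frames into that block.
The block's first minute is 1800 frames and the rest 1798 each; 3324 frames reaches minute 1, so 115 × 18 + 1 × 2 = 2072 labels have been skipped so far.
Adding those back, label number 2071254 + 2072 = 2073326 at 30 labels/s is 69110 s + 26 f = 19 h 11 min 50 s frame 26, i.e. 19:11:50;26.

19:11:50;26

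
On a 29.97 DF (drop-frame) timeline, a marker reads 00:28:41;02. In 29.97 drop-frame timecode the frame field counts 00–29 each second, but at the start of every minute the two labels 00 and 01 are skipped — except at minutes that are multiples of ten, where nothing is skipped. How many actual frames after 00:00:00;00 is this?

51580

As if non-drop at 30 labels/s: (0 × 3600 + 28 × 60 + 41) × 30 + 2 = 51632.
Minute boundaries passed: 28; those not divisible by 10: 28 − 2 = 26; dropped labels = 2 × 26 = 52.
Actual frame index = 51632 − 52 = 51580.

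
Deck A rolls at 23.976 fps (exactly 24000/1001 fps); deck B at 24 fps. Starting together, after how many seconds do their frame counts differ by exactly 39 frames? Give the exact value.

1626.625 seconds

The gap grows by |24 − 24000/1001| = 24/1001 frames per second.
Time for a 39-frame gap: 39 ÷ (24/1001) = 1626.625 s.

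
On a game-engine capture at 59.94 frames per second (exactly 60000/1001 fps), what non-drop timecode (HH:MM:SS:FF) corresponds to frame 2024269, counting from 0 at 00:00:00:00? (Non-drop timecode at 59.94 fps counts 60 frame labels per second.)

2024269 ÷ 60 = 33737 full seconds, remainder 49 frames.
33737 s = 9 h 22 min 17 s.
Timecode: 09:22:17:49.

09:22:17:49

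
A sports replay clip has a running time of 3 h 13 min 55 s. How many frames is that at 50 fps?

581750 frames

3 h 13 min 55 s = 11635 s.
Frames = 11635 × 50 = 581750.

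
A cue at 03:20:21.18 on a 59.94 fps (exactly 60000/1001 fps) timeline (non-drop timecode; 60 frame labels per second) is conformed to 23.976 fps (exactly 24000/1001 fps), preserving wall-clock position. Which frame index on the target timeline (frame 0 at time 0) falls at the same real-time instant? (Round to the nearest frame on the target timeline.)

frame 288511

Source frame index: (3×3600 + 20×60 + 21) × 60 + 18 = 721278.
Real time: 721278 / (60000/1001) = 120333213/10000 s.
Target frame: (120333213/10000) × (24000/1001) = 1442556/5 ≈ 288511.200 → 288511.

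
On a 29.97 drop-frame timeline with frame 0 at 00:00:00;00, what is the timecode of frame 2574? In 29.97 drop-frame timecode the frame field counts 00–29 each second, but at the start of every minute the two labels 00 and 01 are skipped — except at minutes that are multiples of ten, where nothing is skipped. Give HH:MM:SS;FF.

00:01:25;26

Each 10-minute DF block holds 10 × 60 × 30 − 9 × 2 = 17982 frames. 2574 ÷ 17982 → 0 full blocks, remainder 2574.
Within the partial block the first minute is 1800 frames and each further minute 1798, so 1 further minute boundary passed. Total skipped labels = 18 × 0 + 2 × 1 = 2.
Non-drop label index = 2574 + 2 = 2576; at 30 labels/s that is 00:01:25:26, i.e. DF 00:01:25;26.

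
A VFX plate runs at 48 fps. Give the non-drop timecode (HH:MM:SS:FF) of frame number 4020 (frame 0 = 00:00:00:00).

00:01:23:36

4020 ÷ 48 = 83 full seconds, remainder 36 frames.
83 s = 0 h 1 min 23 s.
Timecode: 00:01:23:36.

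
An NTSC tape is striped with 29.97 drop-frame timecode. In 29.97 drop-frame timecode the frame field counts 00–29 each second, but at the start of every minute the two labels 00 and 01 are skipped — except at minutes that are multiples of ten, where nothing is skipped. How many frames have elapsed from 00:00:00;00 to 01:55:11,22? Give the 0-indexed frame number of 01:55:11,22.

Complete 10-minute blocks: 11, each 17982 frames → 197802.
Remaining 5 whole minutes in the current block: 1800 + 4 × 1798 = 8992 frames.
Within the current minute: 11 × 30 + 22 − 2 = 350 (labels ;00/;01 skipped at this minute). Total = 197802 + 8992 + 350 = 207144.

207144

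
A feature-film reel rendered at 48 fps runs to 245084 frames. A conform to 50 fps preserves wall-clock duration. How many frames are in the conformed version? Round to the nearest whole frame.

255296 frames

Frames at target rate = 245084 × (50) / (48) = 1531775/6 ≈ 255295.833.
Nearest whole frame: 255296.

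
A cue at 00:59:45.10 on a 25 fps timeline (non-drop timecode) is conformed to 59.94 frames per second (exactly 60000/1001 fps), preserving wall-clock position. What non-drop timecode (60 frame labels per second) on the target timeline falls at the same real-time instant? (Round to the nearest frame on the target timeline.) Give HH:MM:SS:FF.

00:59:41:49

Source frame index: (0×3600 + 59×60 + 45) × 25 + 10 = 89635.
Real time: 89635 / (25) = 17927/5 s.
Target frame: (17927/5) × (60000/1001) = 2364000/11 ≈ 214909.091 → 214909.
At 60 labels/s: frame 214909 → 00:59:41:49.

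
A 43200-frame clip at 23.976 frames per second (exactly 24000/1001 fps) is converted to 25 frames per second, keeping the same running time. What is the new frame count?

45045 frames

Target frames = source frames × (target rate / source rate) = 43200 × (25)/(24000/1001) = 43200 × 1001/960 = 45045.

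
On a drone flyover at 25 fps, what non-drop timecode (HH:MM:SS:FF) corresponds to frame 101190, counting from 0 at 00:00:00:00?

01:07:27:15

101190 ÷ 25 = 4047 full seconds, remainder 15 frames.
4047 s = 1 h 7 min 27 s.
Timecode: 01:07:27:15.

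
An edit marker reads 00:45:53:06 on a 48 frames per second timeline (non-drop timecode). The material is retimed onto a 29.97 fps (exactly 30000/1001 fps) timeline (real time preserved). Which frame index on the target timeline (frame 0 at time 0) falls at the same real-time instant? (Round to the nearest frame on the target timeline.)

Source frame index: (0×3600 + 45×60 + 53) × 48 + 6 = 132150.
Real time: 132150 / (48) = 22025/8 s.
Target frame: (22025/8) × (30000/1001) = 82593750/1001 ≈ 82511.239 → 82511.

frame 82511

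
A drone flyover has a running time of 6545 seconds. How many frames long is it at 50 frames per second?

327250 frames

Frames = 6545 × 50 = 327250.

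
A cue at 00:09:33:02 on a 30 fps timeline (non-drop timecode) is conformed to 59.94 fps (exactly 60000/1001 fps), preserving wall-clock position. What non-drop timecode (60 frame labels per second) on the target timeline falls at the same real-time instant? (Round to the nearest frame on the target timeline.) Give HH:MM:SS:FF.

Source frame index: (0×3600 + 9×60 + 33) × 30 + 2 = 17192.
Real time: 17192 / (30) = 8596/15 s.
Target frame: (8596/15) × (60000/1001) = 4912000/143 ≈ 34349.650 → 34350.
At 60 labels/s: frame 34350 → 00:09:32:30.

00:09:32:30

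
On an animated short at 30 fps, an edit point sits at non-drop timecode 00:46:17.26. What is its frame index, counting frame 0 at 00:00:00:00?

Total seconds to the label: (0 × 3600 + 46 × 60 + 17) = 2777.
Frame index = 2777 × 30 + 26 = 83336.

frame 83336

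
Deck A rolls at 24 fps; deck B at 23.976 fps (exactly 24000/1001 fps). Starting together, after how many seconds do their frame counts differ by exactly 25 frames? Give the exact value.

The gap grows by |24000/1001 − 24| = 24/1001 frames per second.
Time for a 25-frame gap: 25 ÷ (24/1001) = 25025/24 s.

25025/24 seconds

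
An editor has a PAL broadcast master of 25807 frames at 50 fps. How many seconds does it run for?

516.14 seconds

Running time = 25807 / (50) = 516.14 s.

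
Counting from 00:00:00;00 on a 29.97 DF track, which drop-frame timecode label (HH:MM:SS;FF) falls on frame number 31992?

Ten DF minutes hold 17982 frames, so frame 31992 lies in block 1 (frames 17982–35963) with 14010 frames into that block.
The block's first minute is 1800 frames and the rest 1798 each; 14010 frames reaches minute 7, so 1 × 18 + 7 × 2 = 32 labels have been skipped so far.
Adding those back, label number 31992 + 32 = 32024 at 30 labels/s is 1067 s + 14 f = 0 h 17 min 47 s frame 14, i.e. 00:17:47;14.

00:17:47;14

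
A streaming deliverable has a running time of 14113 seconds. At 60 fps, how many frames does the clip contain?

Frames = 14113 × 60 = 846780.

846780 frames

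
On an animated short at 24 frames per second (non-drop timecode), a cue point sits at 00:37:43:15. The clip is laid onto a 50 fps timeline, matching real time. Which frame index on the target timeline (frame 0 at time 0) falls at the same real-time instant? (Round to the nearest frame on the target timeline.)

frame 113181

Source frame index: (0×3600 + 37×60 + 43) × 24 + 15 = 54327.
Real time: 54327 / (24) = 18109/8 s.
Target frame: (18109/8) × (50) = 452725/4 ≈ 113181.250 → 113181.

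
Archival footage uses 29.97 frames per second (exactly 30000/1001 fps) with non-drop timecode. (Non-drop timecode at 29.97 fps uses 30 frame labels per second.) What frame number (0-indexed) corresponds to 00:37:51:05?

Total seconds to the label: (0 × 3600 + 37 × 60 + 51) = 2271.
Frame index = 2271 × 30 + 5 = 68135.

frame 68135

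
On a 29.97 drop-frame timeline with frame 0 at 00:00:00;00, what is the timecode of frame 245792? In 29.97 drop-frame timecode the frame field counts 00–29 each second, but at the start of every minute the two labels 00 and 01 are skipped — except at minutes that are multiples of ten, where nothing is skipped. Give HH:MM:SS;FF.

02:16:41;08

Ten DF minutes hold 17982 frames, so frame 245792 lies in block 13 (frames 233766–251747) with 12026 frames into that block.
The block's first minute is 1800 frames and the rest 1798 each; 12026 frames reaches minute 6, so 13 × 18 + 6 × 2 = 246 labels have been skipped so far.
Adding those back, label number 245792 + 246 = 246038 at 30 labels/s is 8201 s + 8 f = 2 h 16 min 41 s frame 8, i.e. 02:16:41;08.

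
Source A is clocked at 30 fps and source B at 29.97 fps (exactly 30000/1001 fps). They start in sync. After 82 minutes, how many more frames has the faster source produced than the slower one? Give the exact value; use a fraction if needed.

147600/1001 frames

82 min = 4920 s.
A emits 30 × 4920 = 147600 frames; B emits 30000/1001 × 4920 = 147600000/1001.
Difference = 147600/1001 frames (≈ 147.4525); B is behind A.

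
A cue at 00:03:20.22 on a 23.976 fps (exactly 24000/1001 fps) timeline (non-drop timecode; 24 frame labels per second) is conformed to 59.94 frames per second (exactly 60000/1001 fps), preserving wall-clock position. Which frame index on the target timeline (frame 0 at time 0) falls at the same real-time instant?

frame 12055

Source frame index: (0×3600 + 3×60 + 20) × 24 + 22 = 4822.
Real time: 4822 / (24000/1001) = 2413411/12000 s.
Target frame: (2413411/12000) × (60000/1001) = 12055.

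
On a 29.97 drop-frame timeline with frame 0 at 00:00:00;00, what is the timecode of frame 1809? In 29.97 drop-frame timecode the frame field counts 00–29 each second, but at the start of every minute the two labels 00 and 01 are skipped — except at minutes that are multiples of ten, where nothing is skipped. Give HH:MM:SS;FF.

Ten DF minutes hold 17982 frames, so frame 1809 lies in block 0 (frames 0–17981) with 1809 frames into that block.
The block's first minute is 1800 frames and the rest 1798 each; 1809 frames reaches minute 1, so 0 × 18 + 1 × 2 = 2 labels have been skipped so far.
Adding those back, label number 1809 + 2 = 1811 at 30 labels/s is 60 s + 11 f = 0 h 1 min 0 s frame 11, i.e. 00:01:00;11.

00:01:00;11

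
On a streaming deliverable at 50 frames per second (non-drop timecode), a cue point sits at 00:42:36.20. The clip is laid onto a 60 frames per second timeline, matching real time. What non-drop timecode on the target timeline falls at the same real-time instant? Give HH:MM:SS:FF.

Source frame index: (0×3600 + 42×60 + 36) × 50 + 20 = 127820.
Real time: 127820 / (50) = 12782/5 s.
Target frame: (12782/5) × (60) = 153384.
At 60 labels/s: frame 153384 → 00:42:36:24.

00:42:36:24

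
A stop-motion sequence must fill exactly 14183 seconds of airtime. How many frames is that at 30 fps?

Frames = 14183 × 30 = 425490.

425490 frames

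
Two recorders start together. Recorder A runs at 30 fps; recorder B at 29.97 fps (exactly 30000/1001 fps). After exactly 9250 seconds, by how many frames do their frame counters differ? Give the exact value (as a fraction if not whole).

277500/1001 frames

A emits 30 × 9250 = 277500 frames; B emits 30000/1001 × 9250 = 277500000/1001.
Difference = 277500/1001 frames (≈ 277.2228); B is behind A.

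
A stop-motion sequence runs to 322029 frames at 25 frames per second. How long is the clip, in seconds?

Running time = 322029 / (25) = 12881.16 s.

12881.16 seconds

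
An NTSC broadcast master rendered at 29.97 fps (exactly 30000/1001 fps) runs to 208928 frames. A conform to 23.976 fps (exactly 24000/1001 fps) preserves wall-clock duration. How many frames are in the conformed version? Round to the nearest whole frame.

Frames at target rate = 208928 × (24000/1001) / (30000/1001) = 835712/5 ≈ 167142.400.
Nearest whole frame: 167142.

167142 frames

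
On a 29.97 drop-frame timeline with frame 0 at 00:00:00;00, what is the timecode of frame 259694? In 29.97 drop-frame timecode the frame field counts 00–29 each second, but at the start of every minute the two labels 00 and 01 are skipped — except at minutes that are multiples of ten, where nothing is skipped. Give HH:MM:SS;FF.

Each 10-minute DF block holds 10 × 60 × 30 − 9 × 2 = 17982 frames. 259694 ÷ 17982 → 14 full blocks, remainder 7946.
Within the partial block the first minute is 1800 frames and each further minute 1798, so 4 further minute boundaries passed. Total skipped labels = 18 × 14 + 2 × 4 = 260.
Non-drop label index = 259694 + 260 = 259954; at 30 labels/s that is 02:24:25:04, i.e. DF 02:24:25;04.

02:24:25;04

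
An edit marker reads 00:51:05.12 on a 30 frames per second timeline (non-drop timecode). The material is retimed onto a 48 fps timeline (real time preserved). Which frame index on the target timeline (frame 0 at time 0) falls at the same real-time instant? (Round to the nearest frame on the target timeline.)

Source frame index: (0×3600 + 51×60 + 5) × 30 + 12 = 91962.
Real time: 91962 / (30) = 15327/5 s.
Target frame: (15327/5) × (48) = 735696/5 ≈ 147139.200 → 147139.

frame 147139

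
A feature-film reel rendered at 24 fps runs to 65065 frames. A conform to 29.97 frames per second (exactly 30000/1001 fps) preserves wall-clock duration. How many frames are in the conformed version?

Target frames = source frames × (target rate / source rate) = 65065 × (30000/1001)/(24) = 65065 × 1250/1001 = 81250.

81250 frames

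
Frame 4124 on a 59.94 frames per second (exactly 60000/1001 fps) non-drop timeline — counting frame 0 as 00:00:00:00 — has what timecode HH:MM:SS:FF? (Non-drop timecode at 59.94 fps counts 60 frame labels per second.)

00:01:08:44

4124 ÷ 60 = 68 full seconds, remainder 44 frames.
68 s = 0 h 1 min 8 s.
Timecode: 00:01:08:44.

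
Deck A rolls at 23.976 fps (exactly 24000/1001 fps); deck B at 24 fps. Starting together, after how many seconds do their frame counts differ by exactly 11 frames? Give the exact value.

The gap grows by |24 − 24000/1001| = 24/1001 frames per second.
Time for a 11-frame gap: 11 ÷ (24/1001) = 11011/24 s.

11011/24 seconds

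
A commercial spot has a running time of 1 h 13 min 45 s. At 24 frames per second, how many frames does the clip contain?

1 h 13 min 45 s = 4425 s.
Frames = 4425 × 24 = 106200.

106200 frames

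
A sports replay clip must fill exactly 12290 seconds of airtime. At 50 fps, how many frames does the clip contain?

614500 frames

Frames = 12290 × 50 = 614500.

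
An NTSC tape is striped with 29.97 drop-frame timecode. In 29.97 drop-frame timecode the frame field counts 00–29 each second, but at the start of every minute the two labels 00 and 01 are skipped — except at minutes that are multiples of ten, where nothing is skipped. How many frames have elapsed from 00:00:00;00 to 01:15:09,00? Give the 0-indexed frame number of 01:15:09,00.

135134

As if non-drop at 30 labels/s: (1 × 3600 + 15 × 60 + 9) × 30 + 0 = 135270.
Minute boundaries passed: 75; those not divisible by 10: 75 − 7 = 68; dropped labels = 2 × 68 = 136.
Actual frame index = 135270 − 136 = 135134.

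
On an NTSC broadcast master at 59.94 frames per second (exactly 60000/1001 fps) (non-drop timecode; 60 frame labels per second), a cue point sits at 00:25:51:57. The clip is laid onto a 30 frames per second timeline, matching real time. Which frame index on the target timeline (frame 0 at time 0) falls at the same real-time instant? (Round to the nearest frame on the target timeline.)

frame 46605

Source frame index: (0×3600 + 25×60 + 51) × 60 + 57 = 93117.
Real time: 93117 / (60000/1001) = 31070039/20000 s.
Target frame: (31070039/20000) × (30) = 93210117/2000 ≈ 46605.058 → 46605.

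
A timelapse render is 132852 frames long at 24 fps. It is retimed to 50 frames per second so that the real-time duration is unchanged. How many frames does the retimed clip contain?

Target frames = source frames × (target rate / source rate) = 132852 × (50)/(24) = 132852 × 25/12 = 276775.

276775 frames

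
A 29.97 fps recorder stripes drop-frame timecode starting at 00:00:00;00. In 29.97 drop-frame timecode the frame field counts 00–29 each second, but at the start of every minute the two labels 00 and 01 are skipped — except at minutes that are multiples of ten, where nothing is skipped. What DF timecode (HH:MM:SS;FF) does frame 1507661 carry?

13:58:25;21

Each 10-minute DF block holds 10 × 60 × 30 − 9 × 2 = 17982 frames. 1507661 ÷ 17982 → 83 full blocks, remainder 15155.
Within the partial block the first minute is 1800 frames and each further minute 1798, so 8 further minute boundaries passed. Total skipped labels = 18 × 83 + 2 × 8 = 1510.
Non-drop label index = 1507661 + 1510 = 1509171; at 30 labels/s that is 13:58:25:21, i.e. DF 13:58:25;21.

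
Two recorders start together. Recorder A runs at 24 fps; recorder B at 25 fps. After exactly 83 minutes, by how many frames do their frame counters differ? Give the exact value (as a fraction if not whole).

4980 frames

83 min = 4980 s.
A emits 24 × 4980 = 119520 frames; B emits 25 × 4980 = 124500.
Difference = 4980 frames; B is ahead of A.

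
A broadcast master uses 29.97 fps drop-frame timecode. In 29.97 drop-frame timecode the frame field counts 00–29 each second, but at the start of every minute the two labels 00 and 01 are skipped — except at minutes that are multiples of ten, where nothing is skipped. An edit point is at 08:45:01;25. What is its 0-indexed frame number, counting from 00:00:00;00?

944109

As if non-drop at 30 labels/s: (8 × 3600 + 45 × 60 + 1) × 30 + 25 = 945055.
Minute boundaries passed: 525; those not divisible by 10: 525 − 52 = 473; dropped labels = 2 × 473 = 946.
Actual frame index = 945055 − 946 = 944109.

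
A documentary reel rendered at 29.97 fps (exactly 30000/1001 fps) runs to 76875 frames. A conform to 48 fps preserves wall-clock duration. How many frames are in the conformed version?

123123 frames

Target frames = source frames × (target rate / source rate) = 76875 × (48)/(30000/1001) = 76875 × 1001/625 = 123123.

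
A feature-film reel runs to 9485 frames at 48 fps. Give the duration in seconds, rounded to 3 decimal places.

Running time = 9485 × 1/48 = 9485/48 s ≈ 197.604 s.

197.604 seconds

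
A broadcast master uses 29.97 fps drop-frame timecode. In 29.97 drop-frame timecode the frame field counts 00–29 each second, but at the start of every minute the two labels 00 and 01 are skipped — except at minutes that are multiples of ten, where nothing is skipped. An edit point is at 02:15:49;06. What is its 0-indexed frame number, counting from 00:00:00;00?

As if non-drop at 30 labels/s: (2 × 3600 + 15 × 60 + 49) × 30 + 6 = 244476.
Minute boundaries passed: 135; those not divisible by 10: 135 − 13 = 122; dropped labels = 2 × 122 = 244.
Actual frame index = 244476 − 244 = 244232.

244232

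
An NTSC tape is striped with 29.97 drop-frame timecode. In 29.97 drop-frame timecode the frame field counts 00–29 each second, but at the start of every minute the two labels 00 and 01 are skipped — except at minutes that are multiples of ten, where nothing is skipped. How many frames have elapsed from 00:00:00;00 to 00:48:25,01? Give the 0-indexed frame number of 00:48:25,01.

87063

Complete 10-minute blocks: 4, each 17982 frames → 71928.
Remaining 8 whole minutes in the current block: 1800 + 7 × 1798 = 14386 frames.
Within the current minute: 25 × 30 + 1 − 2 = 749 (labels ;00/;01 skipped at this minute). Total = 71928 + 14386 + 749 = 87063.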